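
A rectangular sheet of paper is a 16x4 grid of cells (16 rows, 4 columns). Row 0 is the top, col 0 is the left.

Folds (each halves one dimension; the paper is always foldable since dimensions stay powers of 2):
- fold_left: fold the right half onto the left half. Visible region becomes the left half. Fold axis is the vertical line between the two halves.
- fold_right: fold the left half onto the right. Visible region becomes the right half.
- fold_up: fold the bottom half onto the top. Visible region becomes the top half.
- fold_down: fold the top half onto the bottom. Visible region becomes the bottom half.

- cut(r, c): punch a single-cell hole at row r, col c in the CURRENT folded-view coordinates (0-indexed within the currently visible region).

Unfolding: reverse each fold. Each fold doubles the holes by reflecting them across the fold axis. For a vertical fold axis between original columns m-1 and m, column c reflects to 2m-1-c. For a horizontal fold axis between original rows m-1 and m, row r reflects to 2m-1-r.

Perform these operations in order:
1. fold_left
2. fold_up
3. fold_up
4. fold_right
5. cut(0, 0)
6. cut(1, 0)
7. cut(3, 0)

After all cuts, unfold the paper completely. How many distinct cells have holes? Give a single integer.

Answer: 48

Derivation:
Op 1 fold_left: fold axis v@2; visible region now rows[0,16) x cols[0,2) = 16x2
Op 2 fold_up: fold axis h@8; visible region now rows[0,8) x cols[0,2) = 8x2
Op 3 fold_up: fold axis h@4; visible region now rows[0,4) x cols[0,2) = 4x2
Op 4 fold_right: fold axis v@1; visible region now rows[0,4) x cols[1,2) = 4x1
Op 5 cut(0, 0): punch at orig (0,1); cuts so far [(0, 1)]; region rows[0,4) x cols[1,2) = 4x1
Op 6 cut(1, 0): punch at orig (1,1); cuts so far [(0, 1), (1, 1)]; region rows[0,4) x cols[1,2) = 4x1
Op 7 cut(3, 0): punch at orig (3,1); cuts so far [(0, 1), (1, 1), (3, 1)]; region rows[0,4) x cols[1,2) = 4x1
Unfold 1 (reflect across v@1): 6 holes -> [(0, 0), (0, 1), (1, 0), (1, 1), (3, 0), (3, 1)]
Unfold 2 (reflect across h@4): 12 holes -> [(0, 0), (0, 1), (1, 0), (1, 1), (3, 0), (3, 1), (4, 0), (4, 1), (6, 0), (6, 1), (7, 0), (7, 1)]
Unfold 3 (reflect across h@8): 24 holes -> [(0, 0), (0, 1), (1, 0), (1, 1), (3, 0), (3, 1), (4, 0), (4, 1), (6, 0), (6, 1), (7, 0), (7, 1), (8, 0), (8, 1), (9, 0), (9, 1), (11, 0), (11, 1), (12, 0), (12, 1), (14, 0), (14, 1), (15, 0), (15, 1)]
Unfold 4 (reflect across v@2): 48 holes -> [(0, 0), (0, 1), (0, 2), (0, 3), (1, 0), (1, 1), (1, 2), (1, 3), (3, 0), (3, 1), (3, 2), (3, 3), (4, 0), (4, 1), (4, 2), (4, 3), (6, 0), (6, 1), (6, 2), (6, 3), (7, 0), (7, 1), (7, 2), (7, 3), (8, 0), (8, 1), (8, 2), (8, 3), (9, 0), (9, 1), (9, 2), (9, 3), (11, 0), (11, 1), (11, 2), (11, 3), (12, 0), (12, 1), (12, 2), (12, 3), (14, 0), (14, 1), (14, 2), (14, 3), (15, 0), (15, 1), (15, 2), (15, 3)]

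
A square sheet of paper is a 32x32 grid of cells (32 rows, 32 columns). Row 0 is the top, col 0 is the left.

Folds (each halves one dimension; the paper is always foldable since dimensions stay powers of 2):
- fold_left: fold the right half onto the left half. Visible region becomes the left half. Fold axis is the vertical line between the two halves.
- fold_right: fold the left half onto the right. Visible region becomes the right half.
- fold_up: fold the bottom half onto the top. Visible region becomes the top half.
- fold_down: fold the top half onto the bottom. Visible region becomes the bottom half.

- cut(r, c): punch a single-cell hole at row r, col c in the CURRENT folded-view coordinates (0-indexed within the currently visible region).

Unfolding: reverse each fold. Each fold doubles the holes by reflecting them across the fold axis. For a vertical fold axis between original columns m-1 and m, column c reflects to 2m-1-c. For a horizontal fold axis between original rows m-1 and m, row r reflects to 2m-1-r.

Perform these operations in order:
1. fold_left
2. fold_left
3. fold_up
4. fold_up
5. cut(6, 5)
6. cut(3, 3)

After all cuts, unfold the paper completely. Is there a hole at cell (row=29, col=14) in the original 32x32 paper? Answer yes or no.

Answer: no

Derivation:
Op 1 fold_left: fold axis v@16; visible region now rows[0,32) x cols[0,16) = 32x16
Op 2 fold_left: fold axis v@8; visible region now rows[0,32) x cols[0,8) = 32x8
Op 3 fold_up: fold axis h@16; visible region now rows[0,16) x cols[0,8) = 16x8
Op 4 fold_up: fold axis h@8; visible region now rows[0,8) x cols[0,8) = 8x8
Op 5 cut(6, 5): punch at orig (6,5); cuts so far [(6, 5)]; region rows[0,8) x cols[0,8) = 8x8
Op 6 cut(3, 3): punch at orig (3,3); cuts so far [(3, 3), (6, 5)]; region rows[0,8) x cols[0,8) = 8x8
Unfold 1 (reflect across h@8): 4 holes -> [(3, 3), (6, 5), (9, 5), (12, 3)]
Unfold 2 (reflect across h@16): 8 holes -> [(3, 3), (6, 5), (9, 5), (12, 3), (19, 3), (22, 5), (25, 5), (28, 3)]
Unfold 3 (reflect across v@8): 16 holes -> [(3, 3), (3, 12), (6, 5), (6, 10), (9, 5), (9, 10), (12, 3), (12, 12), (19, 3), (19, 12), (22, 5), (22, 10), (25, 5), (25, 10), (28, 3), (28, 12)]
Unfold 4 (reflect across v@16): 32 holes -> [(3, 3), (3, 12), (3, 19), (3, 28), (6, 5), (6, 10), (6, 21), (6, 26), (9, 5), (9, 10), (9, 21), (9, 26), (12, 3), (12, 12), (12, 19), (12, 28), (19, 3), (19, 12), (19, 19), (19, 28), (22, 5), (22, 10), (22, 21), (22, 26), (25, 5), (25, 10), (25, 21), (25, 26), (28, 3), (28, 12), (28, 19), (28, 28)]
Holes: [(3, 3), (3, 12), (3, 19), (3, 28), (6, 5), (6, 10), (6, 21), (6, 26), (9, 5), (9, 10), (9, 21), (9, 26), (12, 3), (12, 12), (12, 19), (12, 28), (19, 3), (19, 12), (19, 19), (19, 28), (22, 5), (22, 10), (22, 21), (22, 26), (25, 5), (25, 10), (25, 21), (25, 26), (28, 3), (28, 12), (28, 19), (28, 28)]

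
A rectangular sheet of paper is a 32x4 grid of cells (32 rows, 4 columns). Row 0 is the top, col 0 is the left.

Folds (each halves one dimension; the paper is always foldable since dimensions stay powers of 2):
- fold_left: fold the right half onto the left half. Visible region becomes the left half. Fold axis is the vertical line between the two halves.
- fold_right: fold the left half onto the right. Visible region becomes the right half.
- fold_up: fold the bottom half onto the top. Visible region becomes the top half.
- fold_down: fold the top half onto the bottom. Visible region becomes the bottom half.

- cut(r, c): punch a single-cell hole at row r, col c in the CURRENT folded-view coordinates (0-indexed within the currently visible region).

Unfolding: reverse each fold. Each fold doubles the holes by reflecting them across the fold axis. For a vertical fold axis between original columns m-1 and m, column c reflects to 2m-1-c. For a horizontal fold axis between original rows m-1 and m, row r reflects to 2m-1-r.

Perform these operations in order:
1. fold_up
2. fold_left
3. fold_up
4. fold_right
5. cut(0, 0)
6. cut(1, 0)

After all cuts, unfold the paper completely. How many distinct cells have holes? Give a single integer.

Answer: 32

Derivation:
Op 1 fold_up: fold axis h@16; visible region now rows[0,16) x cols[0,4) = 16x4
Op 2 fold_left: fold axis v@2; visible region now rows[0,16) x cols[0,2) = 16x2
Op 3 fold_up: fold axis h@8; visible region now rows[0,8) x cols[0,2) = 8x2
Op 4 fold_right: fold axis v@1; visible region now rows[0,8) x cols[1,2) = 8x1
Op 5 cut(0, 0): punch at orig (0,1); cuts so far [(0, 1)]; region rows[0,8) x cols[1,2) = 8x1
Op 6 cut(1, 0): punch at orig (1,1); cuts so far [(0, 1), (1, 1)]; region rows[0,8) x cols[1,2) = 8x1
Unfold 1 (reflect across v@1): 4 holes -> [(0, 0), (0, 1), (1, 0), (1, 1)]
Unfold 2 (reflect across h@8): 8 holes -> [(0, 0), (0, 1), (1, 0), (1, 1), (14, 0), (14, 1), (15, 0), (15, 1)]
Unfold 3 (reflect across v@2): 16 holes -> [(0, 0), (0, 1), (0, 2), (0, 3), (1, 0), (1, 1), (1, 2), (1, 3), (14, 0), (14, 1), (14, 2), (14, 3), (15, 0), (15, 1), (15, 2), (15, 3)]
Unfold 4 (reflect across h@16): 32 holes -> [(0, 0), (0, 1), (0, 2), (0, 3), (1, 0), (1, 1), (1, 2), (1, 3), (14, 0), (14, 1), (14, 2), (14, 3), (15, 0), (15, 1), (15, 2), (15, 3), (16, 0), (16, 1), (16, 2), (16, 3), (17, 0), (17, 1), (17, 2), (17, 3), (30, 0), (30, 1), (30, 2), (30, 3), (31, 0), (31, 1), (31, 2), (31, 3)]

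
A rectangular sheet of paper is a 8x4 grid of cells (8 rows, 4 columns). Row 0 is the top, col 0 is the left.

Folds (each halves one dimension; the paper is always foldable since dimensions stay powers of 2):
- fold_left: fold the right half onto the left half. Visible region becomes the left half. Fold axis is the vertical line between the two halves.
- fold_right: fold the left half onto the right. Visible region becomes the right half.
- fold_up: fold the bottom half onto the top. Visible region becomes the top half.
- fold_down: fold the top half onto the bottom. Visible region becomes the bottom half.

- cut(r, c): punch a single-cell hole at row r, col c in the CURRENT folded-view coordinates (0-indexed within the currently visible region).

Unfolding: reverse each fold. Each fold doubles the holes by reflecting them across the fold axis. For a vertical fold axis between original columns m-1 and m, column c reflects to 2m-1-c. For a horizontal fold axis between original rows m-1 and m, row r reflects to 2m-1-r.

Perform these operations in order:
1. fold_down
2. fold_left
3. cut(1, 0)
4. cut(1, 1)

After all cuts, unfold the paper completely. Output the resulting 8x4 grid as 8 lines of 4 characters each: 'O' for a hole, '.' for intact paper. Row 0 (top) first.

Answer: ....
....
OOOO
....
....
OOOO
....
....

Derivation:
Op 1 fold_down: fold axis h@4; visible region now rows[4,8) x cols[0,4) = 4x4
Op 2 fold_left: fold axis v@2; visible region now rows[4,8) x cols[0,2) = 4x2
Op 3 cut(1, 0): punch at orig (5,0); cuts so far [(5, 0)]; region rows[4,8) x cols[0,2) = 4x2
Op 4 cut(1, 1): punch at orig (5,1); cuts so far [(5, 0), (5, 1)]; region rows[4,8) x cols[0,2) = 4x2
Unfold 1 (reflect across v@2): 4 holes -> [(5, 0), (5, 1), (5, 2), (5, 3)]
Unfold 2 (reflect across h@4): 8 holes -> [(2, 0), (2, 1), (2, 2), (2, 3), (5, 0), (5, 1), (5, 2), (5, 3)]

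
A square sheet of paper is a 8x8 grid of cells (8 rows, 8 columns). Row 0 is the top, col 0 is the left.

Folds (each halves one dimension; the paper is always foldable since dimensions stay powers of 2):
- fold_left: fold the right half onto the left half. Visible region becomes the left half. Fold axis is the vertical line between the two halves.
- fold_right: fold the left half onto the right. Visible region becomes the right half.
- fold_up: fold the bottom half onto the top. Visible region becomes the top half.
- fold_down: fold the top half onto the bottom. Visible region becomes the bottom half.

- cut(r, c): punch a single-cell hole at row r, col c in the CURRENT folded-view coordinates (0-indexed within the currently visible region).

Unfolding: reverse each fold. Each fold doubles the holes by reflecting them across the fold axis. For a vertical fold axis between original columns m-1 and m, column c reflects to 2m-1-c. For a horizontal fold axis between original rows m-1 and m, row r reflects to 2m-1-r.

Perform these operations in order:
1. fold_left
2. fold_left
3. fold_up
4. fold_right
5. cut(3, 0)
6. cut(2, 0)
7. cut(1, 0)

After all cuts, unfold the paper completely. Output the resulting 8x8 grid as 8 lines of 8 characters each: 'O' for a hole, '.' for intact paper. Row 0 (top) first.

Answer: ........
OOOOOOOO
OOOOOOOO
OOOOOOOO
OOOOOOOO
OOOOOOOO
OOOOOOOO
........

Derivation:
Op 1 fold_left: fold axis v@4; visible region now rows[0,8) x cols[0,4) = 8x4
Op 2 fold_left: fold axis v@2; visible region now rows[0,8) x cols[0,2) = 8x2
Op 3 fold_up: fold axis h@4; visible region now rows[0,4) x cols[0,2) = 4x2
Op 4 fold_right: fold axis v@1; visible region now rows[0,4) x cols[1,2) = 4x1
Op 5 cut(3, 0): punch at orig (3,1); cuts so far [(3, 1)]; region rows[0,4) x cols[1,2) = 4x1
Op 6 cut(2, 0): punch at orig (2,1); cuts so far [(2, 1), (3, 1)]; region rows[0,4) x cols[1,2) = 4x1
Op 7 cut(1, 0): punch at orig (1,1); cuts so far [(1, 1), (2, 1), (3, 1)]; region rows[0,4) x cols[1,2) = 4x1
Unfold 1 (reflect across v@1): 6 holes -> [(1, 0), (1, 1), (2, 0), (2, 1), (3, 0), (3, 1)]
Unfold 2 (reflect across h@4): 12 holes -> [(1, 0), (1, 1), (2, 0), (2, 1), (3, 0), (3, 1), (4, 0), (4, 1), (5, 0), (5, 1), (6, 0), (6, 1)]
Unfold 3 (reflect across v@2): 24 holes -> [(1, 0), (1, 1), (1, 2), (1, 3), (2, 0), (2, 1), (2, 2), (2, 3), (3, 0), (3, 1), (3, 2), (3, 3), (4, 0), (4, 1), (4, 2), (4, 3), (5, 0), (5, 1), (5, 2), (5, 3), (6, 0), (6, 1), (6, 2), (6, 3)]
Unfold 4 (reflect across v@4): 48 holes -> [(1, 0), (1, 1), (1, 2), (1, 3), (1, 4), (1, 5), (1, 6), (1, 7), (2, 0), (2, 1), (2, 2), (2, 3), (2, 4), (2, 5), (2, 6), (2, 7), (3, 0), (3, 1), (3, 2), (3, 3), (3, 4), (3, 5), (3, 6), (3, 7), (4, 0), (4, 1), (4, 2), (4, 3), (4, 4), (4, 5), (4, 6), (4, 7), (5, 0), (5, 1), (5, 2), (5, 3), (5, 4), (5, 5), (5, 6), (5, 7), (6, 0), (6, 1), (6, 2), (6, 3), (6, 4), (6, 5), (6, 6), (6, 7)]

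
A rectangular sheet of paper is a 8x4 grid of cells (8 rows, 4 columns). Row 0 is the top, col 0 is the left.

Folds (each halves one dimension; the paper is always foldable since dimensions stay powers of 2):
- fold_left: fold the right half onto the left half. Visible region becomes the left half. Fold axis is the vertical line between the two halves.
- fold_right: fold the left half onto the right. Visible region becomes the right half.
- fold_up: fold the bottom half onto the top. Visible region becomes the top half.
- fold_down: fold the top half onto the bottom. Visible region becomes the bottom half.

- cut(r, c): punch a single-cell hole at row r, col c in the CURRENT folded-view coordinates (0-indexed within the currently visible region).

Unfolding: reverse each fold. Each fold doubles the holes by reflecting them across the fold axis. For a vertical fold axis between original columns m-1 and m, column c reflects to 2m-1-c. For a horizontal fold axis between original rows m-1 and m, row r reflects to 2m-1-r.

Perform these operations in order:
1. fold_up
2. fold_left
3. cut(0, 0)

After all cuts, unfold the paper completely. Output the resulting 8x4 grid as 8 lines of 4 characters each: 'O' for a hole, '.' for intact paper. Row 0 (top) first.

Op 1 fold_up: fold axis h@4; visible region now rows[0,4) x cols[0,4) = 4x4
Op 2 fold_left: fold axis v@2; visible region now rows[0,4) x cols[0,2) = 4x2
Op 3 cut(0, 0): punch at orig (0,0); cuts so far [(0, 0)]; region rows[0,4) x cols[0,2) = 4x2
Unfold 1 (reflect across v@2): 2 holes -> [(0, 0), (0, 3)]
Unfold 2 (reflect across h@4): 4 holes -> [(0, 0), (0, 3), (7, 0), (7, 3)]

Answer: O..O
....
....
....
....
....
....
O..O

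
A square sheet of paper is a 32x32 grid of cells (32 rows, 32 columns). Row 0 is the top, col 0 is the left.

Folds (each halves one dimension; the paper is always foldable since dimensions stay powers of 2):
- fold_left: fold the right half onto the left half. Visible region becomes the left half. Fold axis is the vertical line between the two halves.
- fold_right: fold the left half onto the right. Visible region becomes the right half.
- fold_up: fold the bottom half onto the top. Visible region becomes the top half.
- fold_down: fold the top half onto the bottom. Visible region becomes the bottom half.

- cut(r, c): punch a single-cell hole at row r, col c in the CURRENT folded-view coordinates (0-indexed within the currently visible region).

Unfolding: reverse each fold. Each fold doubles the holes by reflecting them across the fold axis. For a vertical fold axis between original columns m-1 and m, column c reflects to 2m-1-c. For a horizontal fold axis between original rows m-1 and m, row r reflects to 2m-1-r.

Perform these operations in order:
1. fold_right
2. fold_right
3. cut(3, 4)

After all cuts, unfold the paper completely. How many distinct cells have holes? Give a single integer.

Op 1 fold_right: fold axis v@16; visible region now rows[0,32) x cols[16,32) = 32x16
Op 2 fold_right: fold axis v@24; visible region now rows[0,32) x cols[24,32) = 32x8
Op 3 cut(3, 4): punch at orig (3,28); cuts so far [(3, 28)]; region rows[0,32) x cols[24,32) = 32x8
Unfold 1 (reflect across v@24): 2 holes -> [(3, 19), (3, 28)]
Unfold 2 (reflect across v@16): 4 holes -> [(3, 3), (3, 12), (3, 19), (3, 28)]

Answer: 4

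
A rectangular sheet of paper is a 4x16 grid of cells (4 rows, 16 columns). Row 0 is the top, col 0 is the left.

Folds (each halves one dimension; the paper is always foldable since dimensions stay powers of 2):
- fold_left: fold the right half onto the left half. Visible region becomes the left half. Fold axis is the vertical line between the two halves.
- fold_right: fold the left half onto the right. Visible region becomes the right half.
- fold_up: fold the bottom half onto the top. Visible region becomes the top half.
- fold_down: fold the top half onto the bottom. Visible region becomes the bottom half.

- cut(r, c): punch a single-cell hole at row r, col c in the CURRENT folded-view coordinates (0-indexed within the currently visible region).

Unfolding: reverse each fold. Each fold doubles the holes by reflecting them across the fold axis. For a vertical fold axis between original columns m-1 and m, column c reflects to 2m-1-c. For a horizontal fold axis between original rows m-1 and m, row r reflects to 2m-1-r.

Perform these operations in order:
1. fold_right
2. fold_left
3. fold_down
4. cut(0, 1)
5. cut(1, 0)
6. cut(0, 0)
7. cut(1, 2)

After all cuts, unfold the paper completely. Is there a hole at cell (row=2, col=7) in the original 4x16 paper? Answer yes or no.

Answer: yes

Derivation:
Op 1 fold_right: fold axis v@8; visible region now rows[0,4) x cols[8,16) = 4x8
Op 2 fold_left: fold axis v@12; visible region now rows[0,4) x cols[8,12) = 4x4
Op 3 fold_down: fold axis h@2; visible region now rows[2,4) x cols[8,12) = 2x4
Op 4 cut(0, 1): punch at orig (2,9); cuts so far [(2, 9)]; region rows[2,4) x cols[8,12) = 2x4
Op 5 cut(1, 0): punch at orig (3,8); cuts so far [(2, 9), (3, 8)]; region rows[2,4) x cols[8,12) = 2x4
Op 6 cut(0, 0): punch at orig (2,8); cuts so far [(2, 8), (2, 9), (3, 8)]; region rows[2,4) x cols[8,12) = 2x4
Op 7 cut(1, 2): punch at orig (3,10); cuts so far [(2, 8), (2, 9), (3, 8), (3, 10)]; region rows[2,4) x cols[8,12) = 2x4
Unfold 1 (reflect across h@2): 8 holes -> [(0, 8), (0, 10), (1, 8), (1, 9), (2, 8), (2, 9), (3, 8), (3, 10)]
Unfold 2 (reflect across v@12): 16 holes -> [(0, 8), (0, 10), (0, 13), (0, 15), (1, 8), (1, 9), (1, 14), (1, 15), (2, 8), (2, 9), (2, 14), (2, 15), (3, 8), (3, 10), (3, 13), (3, 15)]
Unfold 3 (reflect across v@8): 32 holes -> [(0, 0), (0, 2), (0, 5), (0, 7), (0, 8), (0, 10), (0, 13), (0, 15), (1, 0), (1, 1), (1, 6), (1, 7), (1, 8), (1, 9), (1, 14), (1, 15), (2, 0), (2, 1), (2, 6), (2, 7), (2, 8), (2, 9), (2, 14), (2, 15), (3, 0), (3, 2), (3, 5), (3, 7), (3, 8), (3, 10), (3, 13), (3, 15)]
Holes: [(0, 0), (0, 2), (0, 5), (0, 7), (0, 8), (0, 10), (0, 13), (0, 15), (1, 0), (1, 1), (1, 6), (1, 7), (1, 8), (1, 9), (1, 14), (1, 15), (2, 0), (2, 1), (2, 6), (2, 7), (2, 8), (2, 9), (2, 14), (2, 15), (3, 0), (3, 2), (3, 5), (3, 7), (3, 8), (3, 10), (3, 13), (3, 15)]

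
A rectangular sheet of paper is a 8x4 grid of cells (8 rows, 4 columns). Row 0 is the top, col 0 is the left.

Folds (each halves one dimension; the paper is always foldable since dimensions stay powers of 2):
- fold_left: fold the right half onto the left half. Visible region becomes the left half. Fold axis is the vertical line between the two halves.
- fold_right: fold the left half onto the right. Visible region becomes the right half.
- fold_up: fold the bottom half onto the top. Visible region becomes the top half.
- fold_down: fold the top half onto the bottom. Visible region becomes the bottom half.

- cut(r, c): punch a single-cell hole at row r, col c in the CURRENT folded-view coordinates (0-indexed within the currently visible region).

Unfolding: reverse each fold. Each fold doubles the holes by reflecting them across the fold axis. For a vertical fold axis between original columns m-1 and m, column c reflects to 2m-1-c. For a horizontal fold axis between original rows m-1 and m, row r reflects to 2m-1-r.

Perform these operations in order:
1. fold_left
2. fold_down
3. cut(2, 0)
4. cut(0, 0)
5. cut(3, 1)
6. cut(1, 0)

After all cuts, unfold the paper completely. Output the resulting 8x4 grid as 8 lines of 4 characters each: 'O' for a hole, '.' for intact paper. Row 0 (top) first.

Answer: .OO.
O..O
O..O
O..O
O..O
O..O
O..O
.OO.

Derivation:
Op 1 fold_left: fold axis v@2; visible region now rows[0,8) x cols[0,2) = 8x2
Op 2 fold_down: fold axis h@4; visible region now rows[4,8) x cols[0,2) = 4x2
Op 3 cut(2, 0): punch at orig (6,0); cuts so far [(6, 0)]; region rows[4,8) x cols[0,2) = 4x2
Op 4 cut(0, 0): punch at orig (4,0); cuts so far [(4, 0), (6, 0)]; region rows[4,8) x cols[0,2) = 4x2
Op 5 cut(3, 1): punch at orig (7,1); cuts so far [(4, 0), (6, 0), (7, 1)]; region rows[4,8) x cols[0,2) = 4x2
Op 6 cut(1, 0): punch at orig (5,0); cuts so far [(4, 0), (5, 0), (6, 0), (7, 1)]; region rows[4,8) x cols[0,2) = 4x2
Unfold 1 (reflect across h@4): 8 holes -> [(0, 1), (1, 0), (2, 0), (3, 0), (4, 0), (5, 0), (6, 0), (7, 1)]
Unfold 2 (reflect across v@2): 16 holes -> [(0, 1), (0, 2), (1, 0), (1, 3), (2, 0), (2, 3), (3, 0), (3, 3), (4, 0), (4, 3), (5, 0), (5, 3), (6, 0), (6, 3), (7, 1), (7, 2)]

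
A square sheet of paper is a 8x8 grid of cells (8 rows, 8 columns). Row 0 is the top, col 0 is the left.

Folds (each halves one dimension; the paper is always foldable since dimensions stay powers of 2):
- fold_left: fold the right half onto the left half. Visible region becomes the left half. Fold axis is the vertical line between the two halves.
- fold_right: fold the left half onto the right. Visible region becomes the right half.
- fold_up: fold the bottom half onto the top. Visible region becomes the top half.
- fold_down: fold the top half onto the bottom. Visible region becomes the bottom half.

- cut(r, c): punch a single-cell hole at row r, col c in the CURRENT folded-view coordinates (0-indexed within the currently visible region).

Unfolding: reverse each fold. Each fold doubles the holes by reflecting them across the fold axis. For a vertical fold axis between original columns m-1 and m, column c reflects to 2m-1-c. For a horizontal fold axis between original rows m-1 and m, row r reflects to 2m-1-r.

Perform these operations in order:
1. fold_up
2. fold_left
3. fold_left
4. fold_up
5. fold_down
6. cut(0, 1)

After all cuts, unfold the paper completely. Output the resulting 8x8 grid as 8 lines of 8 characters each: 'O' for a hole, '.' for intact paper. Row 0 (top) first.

Op 1 fold_up: fold axis h@4; visible region now rows[0,4) x cols[0,8) = 4x8
Op 2 fold_left: fold axis v@4; visible region now rows[0,4) x cols[0,4) = 4x4
Op 3 fold_left: fold axis v@2; visible region now rows[0,4) x cols[0,2) = 4x2
Op 4 fold_up: fold axis h@2; visible region now rows[0,2) x cols[0,2) = 2x2
Op 5 fold_down: fold axis h@1; visible region now rows[1,2) x cols[0,2) = 1x2
Op 6 cut(0, 1): punch at orig (1,1); cuts so far [(1, 1)]; region rows[1,2) x cols[0,2) = 1x2
Unfold 1 (reflect across h@1): 2 holes -> [(0, 1), (1, 1)]
Unfold 2 (reflect across h@2): 4 holes -> [(0, 1), (1, 1), (2, 1), (3, 1)]
Unfold 3 (reflect across v@2): 8 holes -> [(0, 1), (0, 2), (1, 1), (1, 2), (2, 1), (2, 2), (3, 1), (3, 2)]
Unfold 4 (reflect across v@4): 16 holes -> [(0, 1), (0, 2), (0, 5), (0, 6), (1, 1), (1, 2), (1, 5), (1, 6), (2, 1), (2, 2), (2, 5), (2, 6), (3, 1), (3, 2), (3, 5), (3, 6)]
Unfold 5 (reflect across h@4): 32 holes -> [(0, 1), (0, 2), (0, 5), (0, 6), (1, 1), (1, 2), (1, 5), (1, 6), (2, 1), (2, 2), (2, 5), (2, 6), (3, 1), (3, 2), (3, 5), (3, 6), (4, 1), (4, 2), (4, 5), (4, 6), (5, 1), (5, 2), (5, 5), (5, 6), (6, 1), (6, 2), (6, 5), (6, 6), (7, 1), (7, 2), (7, 5), (7, 6)]

Answer: .OO..OO.
.OO..OO.
.OO..OO.
.OO..OO.
.OO..OO.
.OO..OO.
.OO..OO.
.OO..OO.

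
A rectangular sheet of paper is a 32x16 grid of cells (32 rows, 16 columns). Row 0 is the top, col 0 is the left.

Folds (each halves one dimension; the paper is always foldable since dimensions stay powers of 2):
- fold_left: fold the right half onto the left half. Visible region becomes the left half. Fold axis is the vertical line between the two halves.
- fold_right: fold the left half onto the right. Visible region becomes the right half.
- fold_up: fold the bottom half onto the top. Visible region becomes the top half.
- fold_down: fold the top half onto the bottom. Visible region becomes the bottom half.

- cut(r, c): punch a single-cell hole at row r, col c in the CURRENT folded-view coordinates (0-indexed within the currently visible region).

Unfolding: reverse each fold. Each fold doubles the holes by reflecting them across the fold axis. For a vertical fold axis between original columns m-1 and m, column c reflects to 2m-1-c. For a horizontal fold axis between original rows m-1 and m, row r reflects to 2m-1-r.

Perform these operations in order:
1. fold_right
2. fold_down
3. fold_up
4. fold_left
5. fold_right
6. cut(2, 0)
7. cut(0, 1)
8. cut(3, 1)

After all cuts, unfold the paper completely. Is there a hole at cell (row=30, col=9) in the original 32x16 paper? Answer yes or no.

Op 1 fold_right: fold axis v@8; visible region now rows[0,32) x cols[8,16) = 32x8
Op 2 fold_down: fold axis h@16; visible region now rows[16,32) x cols[8,16) = 16x8
Op 3 fold_up: fold axis h@24; visible region now rows[16,24) x cols[8,16) = 8x8
Op 4 fold_left: fold axis v@12; visible region now rows[16,24) x cols[8,12) = 8x4
Op 5 fold_right: fold axis v@10; visible region now rows[16,24) x cols[10,12) = 8x2
Op 6 cut(2, 0): punch at orig (18,10); cuts so far [(18, 10)]; region rows[16,24) x cols[10,12) = 8x2
Op 7 cut(0, 1): punch at orig (16,11); cuts so far [(16, 11), (18, 10)]; region rows[16,24) x cols[10,12) = 8x2
Op 8 cut(3, 1): punch at orig (19,11); cuts so far [(16, 11), (18, 10), (19, 11)]; region rows[16,24) x cols[10,12) = 8x2
Unfold 1 (reflect across v@10): 6 holes -> [(16, 8), (16, 11), (18, 9), (18, 10), (19, 8), (19, 11)]
Unfold 2 (reflect across v@12): 12 holes -> [(16, 8), (16, 11), (16, 12), (16, 15), (18, 9), (18, 10), (18, 13), (18, 14), (19, 8), (19, 11), (19, 12), (19, 15)]
Unfold 3 (reflect across h@24): 24 holes -> [(16, 8), (16, 11), (16, 12), (16, 15), (18, 9), (18, 10), (18, 13), (18, 14), (19, 8), (19, 11), (19, 12), (19, 15), (28, 8), (28, 11), (28, 12), (28, 15), (29, 9), (29, 10), (29, 13), (29, 14), (31, 8), (31, 11), (31, 12), (31, 15)]
Unfold 4 (reflect across h@16): 48 holes -> [(0, 8), (0, 11), (0, 12), (0, 15), (2, 9), (2, 10), (2, 13), (2, 14), (3, 8), (3, 11), (3, 12), (3, 15), (12, 8), (12, 11), (12, 12), (12, 15), (13, 9), (13, 10), (13, 13), (13, 14), (15, 8), (15, 11), (15, 12), (15, 15), (16, 8), (16, 11), (16, 12), (16, 15), (18, 9), (18, 10), (18, 13), (18, 14), (19, 8), (19, 11), (19, 12), (19, 15), (28, 8), (28, 11), (28, 12), (28, 15), (29, 9), (29, 10), (29, 13), (29, 14), (31, 8), (31, 11), (31, 12), (31, 15)]
Unfold 5 (reflect across v@8): 96 holes -> [(0, 0), (0, 3), (0, 4), (0, 7), (0, 8), (0, 11), (0, 12), (0, 15), (2, 1), (2, 2), (2, 5), (2, 6), (2, 9), (2, 10), (2, 13), (2, 14), (3, 0), (3, 3), (3, 4), (3, 7), (3, 8), (3, 11), (3, 12), (3, 15), (12, 0), (12, 3), (12, 4), (12, 7), (12, 8), (12, 11), (12, 12), (12, 15), (13, 1), (13, 2), (13, 5), (13, 6), (13, 9), (13, 10), (13, 13), (13, 14), (15, 0), (15, 3), (15, 4), (15, 7), (15, 8), (15, 11), (15, 12), (15, 15), (16, 0), (16, 3), (16, 4), (16, 7), (16, 8), (16, 11), (16, 12), (16, 15), (18, 1), (18, 2), (18, 5), (18, 6), (18, 9), (18, 10), (18, 13), (18, 14), (19, 0), (19, 3), (19, 4), (19, 7), (19, 8), (19, 11), (19, 12), (19, 15), (28, 0), (28, 3), (28, 4), (28, 7), (28, 8), (28, 11), (28, 12), (28, 15), (29, 1), (29, 2), (29, 5), (29, 6), (29, 9), (29, 10), (29, 13), (29, 14), (31, 0), (31, 3), (31, 4), (31, 7), (31, 8), (31, 11), (31, 12), (31, 15)]
Holes: [(0, 0), (0, 3), (0, 4), (0, 7), (0, 8), (0, 11), (0, 12), (0, 15), (2, 1), (2, 2), (2, 5), (2, 6), (2, 9), (2, 10), (2, 13), (2, 14), (3, 0), (3, 3), (3, 4), (3, 7), (3, 8), (3, 11), (3, 12), (3, 15), (12, 0), (12, 3), (12, 4), (12, 7), (12, 8), (12, 11), (12, 12), (12, 15), (13, 1), (13, 2), (13, 5), (13, 6), (13, 9), (13, 10), (13, 13), (13, 14), (15, 0), (15, 3), (15, 4), (15, 7), (15, 8), (15, 11), (15, 12), (15, 15), (16, 0), (16, 3), (16, 4), (16, 7), (16, 8), (16, 11), (16, 12), (16, 15), (18, 1), (18, 2), (18, 5), (18, 6), (18, 9), (18, 10), (18, 13), (18, 14), (19, 0), (19, 3), (19, 4), (19, 7), (19, 8), (19, 11), (19, 12), (19, 15), (28, 0), (28, 3), (28, 4), (28, 7), (28, 8), (28, 11), (28, 12), (28, 15), (29, 1), (29, 2), (29, 5), (29, 6), (29, 9), (29, 10), (29, 13), (29, 14), (31, 0), (31, 3), (31, 4), (31, 7), (31, 8), (31, 11), (31, 12), (31, 15)]

Answer: no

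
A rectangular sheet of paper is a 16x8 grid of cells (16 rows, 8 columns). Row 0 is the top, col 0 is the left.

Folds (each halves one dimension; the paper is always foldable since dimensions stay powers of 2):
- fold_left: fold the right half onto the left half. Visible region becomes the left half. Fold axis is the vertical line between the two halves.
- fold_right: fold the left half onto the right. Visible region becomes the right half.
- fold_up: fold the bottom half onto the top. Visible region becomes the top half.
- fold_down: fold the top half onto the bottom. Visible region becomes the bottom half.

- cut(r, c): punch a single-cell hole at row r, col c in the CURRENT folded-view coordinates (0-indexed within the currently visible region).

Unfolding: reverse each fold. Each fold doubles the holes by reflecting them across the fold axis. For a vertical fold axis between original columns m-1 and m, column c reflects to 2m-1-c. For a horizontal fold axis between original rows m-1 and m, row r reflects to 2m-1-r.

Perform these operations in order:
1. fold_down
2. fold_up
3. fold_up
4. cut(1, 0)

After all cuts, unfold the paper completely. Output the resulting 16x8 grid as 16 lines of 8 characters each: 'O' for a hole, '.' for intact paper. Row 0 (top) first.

Answer: ........
O.......
O.......
........
........
O.......
O.......
........
........
O.......
O.......
........
........
O.......
O.......
........

Derivation:
Op 1 fold_down: fold axis h@8; visible region now rows[8,16) x cols[0,8) = 8x8
Op 2 fold_up: fold axis h@12; visible region now rows[8,12) x cols[0,8) = 4x8
Op 3 fold_up: fold axis h@10; visible region now rows[8,10) x cols[0,8) = 2x8
Op 4 cut(1, 0): punch at orig (9,0); cuts so far [(9, 0)]; region rows[8,10) x cols[0,8) = 2x8
Unfold 1 (reflect across h@10): 2 holes -> [(9, 0), (10, 0)]
Unfold 2 (reflect across h@12): 4 holes -> [(9, 0), (10, 0), (13, 0), (14, 0)]
Unfold 3 (reflect across h@8): 8 holes -> [(1, 0), (2, 0), (5, 0), (6, 0), (9, 0), (10, 0), (13, 0), (14, 0)]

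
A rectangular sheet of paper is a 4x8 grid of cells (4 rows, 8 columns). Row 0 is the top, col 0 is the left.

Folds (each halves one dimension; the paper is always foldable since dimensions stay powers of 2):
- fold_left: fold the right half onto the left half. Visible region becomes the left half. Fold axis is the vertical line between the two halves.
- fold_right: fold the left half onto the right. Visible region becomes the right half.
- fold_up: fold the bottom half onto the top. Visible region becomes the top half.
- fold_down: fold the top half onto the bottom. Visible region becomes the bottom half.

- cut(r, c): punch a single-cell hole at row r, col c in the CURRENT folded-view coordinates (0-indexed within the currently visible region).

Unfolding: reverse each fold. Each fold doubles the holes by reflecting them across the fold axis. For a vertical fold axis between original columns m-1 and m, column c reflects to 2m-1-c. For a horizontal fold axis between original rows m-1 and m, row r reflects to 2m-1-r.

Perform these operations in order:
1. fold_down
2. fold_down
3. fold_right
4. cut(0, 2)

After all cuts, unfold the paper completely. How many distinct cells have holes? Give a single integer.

Answer: 8

Derivation:
Op 1 fold_down: fold axis h@2; visible region now rows[2,4) x cols[0,8) = 2x8
Op 2 fold_down: fold axis h@3; visible region now rows[3,4) x cols[0,8) = 1x8
Op 3 fold_right: fold axis v@4; visible region now rows[3,4) x cols[4,8) = 1x4
Op 4 cut(0, 2): punch at orig (3,6); cuts so far [(3, 6)]; region rows[3,4) x cols[4,8) = 1x4
Unfold 1 (reflect across v@4): 2 holes -> [(3, 1), (3, 6)]
Unfold 2 (reflect across h@3): 4 holes -> [(2, 1), (2, 6), (3, 1), (3, 6)]
Unfold 3 (reflect across h@2): 8 holes -> [(0, 1), (0, 6), (1, 1), (1, 6), (2, 1), (2, 6), (3, 1), (3, 6)]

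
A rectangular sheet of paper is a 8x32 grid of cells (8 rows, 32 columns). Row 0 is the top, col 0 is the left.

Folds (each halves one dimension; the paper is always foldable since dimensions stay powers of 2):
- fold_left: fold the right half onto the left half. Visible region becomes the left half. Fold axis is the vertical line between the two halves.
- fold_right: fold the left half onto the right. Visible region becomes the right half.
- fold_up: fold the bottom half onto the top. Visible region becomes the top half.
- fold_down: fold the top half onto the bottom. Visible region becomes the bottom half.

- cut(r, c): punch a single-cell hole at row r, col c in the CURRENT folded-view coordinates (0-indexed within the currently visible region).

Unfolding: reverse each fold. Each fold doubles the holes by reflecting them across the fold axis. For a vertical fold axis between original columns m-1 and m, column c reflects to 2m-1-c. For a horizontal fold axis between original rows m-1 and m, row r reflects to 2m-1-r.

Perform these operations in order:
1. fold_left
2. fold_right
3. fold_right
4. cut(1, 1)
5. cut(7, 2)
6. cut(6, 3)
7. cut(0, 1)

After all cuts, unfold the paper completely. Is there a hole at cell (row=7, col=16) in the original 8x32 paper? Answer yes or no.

Op 1 fold_left: fold axis v@16; visible region now rows[0,8) x cols[0,16) = 8x16
Op 2 fold_right: fold axis v@8; visible region now rows[0,8) x cols[8,16) = 8x8
Op 3 fold_right: fold axis v@12; visible region now rows[0,8) x cols[12,16) = 8x4
Op 4 cut(1, 1): punch at orig (1,13); cuts so far [(1, 13)]; region rows[0,8) x cols[12,16) = 8x4
Op 5 cut(7, 2): punch at orig (7,14); cuts so far [(1, 13), (7, 14)]; region rows[0,8) x cols[12,16) = 8x4
Op 6 cut(6, 3): punch at orig (6,15); cuts so far [(1, 13), (6, 15), (7, 14)]; region rows[0,8) x cols[12,16) = 8x4
Op 7 cut(0, 1): punch at orig (0,13); cuts so far [(0, 13), (1, 13), (6, 15), (7, 14)]; region rows[0,8) x cols[12,16) = 8x4
Unfold 1 (reflect across v@12): 8 holes -> [(0, 10), (0, 13), (1, 10), (1, 13), (6, 8), (6, 15), (7, 9), (7, 14)]
Unfold 2 (reflect across v@8): 16 holes -> [(0, 2), (0, 5), (0, 10), (0, 13), (1, 2), (1, 5), (1, 10), (1, 13), (6, 0), (6, 7), (6, 8), (6, 15), (7, 1), (7, 6), (7, 9), (7, 14)]
Unfold 3 (reflect across v@16): 32 holes -> [(0, 2), (0, 5), (0, 10), (0, 13), (0, 18), (0, 21), (0, 26), (0, 29), (1, 2), (1, 5), (1, 10), (1, 13), (1, 18), (1, 21), (1, 26), (1, 29), (6, 0), (6, 7), (6, 8), (6, 15), (6, 16), (6, 23), (6, 24), (6, 31), (7, 1), (7, 6), (7, 9), (7, 14), (7, 17), (7, 22), (7, 25), (7, 30)]
Holes: [(0, 2), (0, 5), (0, 10), (0, 13), (0, 18), (0, 21), (0, 26), (0, 29), (1, 2), (1, 5), (1, 10), (1, 13), (1, 18), (1, 21), (1, 26), (1, 29), (6, 0), (6, 7), (6, 8), (6, 15), (6, 16), (6, 23), (6, 24), (6, 31), (7, 1), (7, 6), (7, 9), (7, 14), (7, 17), (7, 22), (7, 25), (7, 30)]

Answer: no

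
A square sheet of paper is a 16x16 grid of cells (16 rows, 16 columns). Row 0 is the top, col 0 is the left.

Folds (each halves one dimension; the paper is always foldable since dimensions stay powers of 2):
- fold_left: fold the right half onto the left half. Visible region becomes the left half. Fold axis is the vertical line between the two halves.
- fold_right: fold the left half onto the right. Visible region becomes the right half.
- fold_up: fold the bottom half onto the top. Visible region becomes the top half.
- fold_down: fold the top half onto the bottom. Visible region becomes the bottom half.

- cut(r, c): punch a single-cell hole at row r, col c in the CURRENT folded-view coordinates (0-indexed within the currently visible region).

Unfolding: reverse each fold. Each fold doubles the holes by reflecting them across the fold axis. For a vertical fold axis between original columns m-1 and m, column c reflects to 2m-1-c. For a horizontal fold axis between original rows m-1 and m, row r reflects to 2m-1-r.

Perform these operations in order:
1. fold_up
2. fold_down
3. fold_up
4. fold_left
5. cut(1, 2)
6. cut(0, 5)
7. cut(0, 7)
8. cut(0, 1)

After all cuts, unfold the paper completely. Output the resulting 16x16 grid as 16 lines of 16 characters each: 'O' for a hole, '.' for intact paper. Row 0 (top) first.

Op 1 fold_up: fold axis h@8; visible region now rows[0,8) x cols[0,16) = 8x16
Op 2 fold_down: fold axis h@4; visible region now rows[4,8) x cols[0,16) = 4x16
Op 3 fold_up: fold axis h@6; visible region now rows[4,6) x cols[0,16) = 2x16
Op 4 fold_left: fold axis v@8; visible region now rows[4,6) x cols[0,8) = 2x8
Op 5 cut(1, 2): punch at orig (5,2); cuts so far [(5, 2)]; region rows[4,6) x cols[0,8) = 2x8
Op 6 cut(0, 5): punch at orig (4,5); cuts so far [(4, 5), (5, 2)]; region rows[4,6) x cols[0,8) = 2x8
Op 7 cut(0, 7): punch at orig (4,7); cuts so far [(4, 5), (4, 7), (5, 2)]; region rows[4,6) x cols[0,8) = 2x8
Op 8 cut(0, 1): punch at orig (4,1); cuts so far [(4, 1), (4, 5), (4, 7), (5, 2)]; region rows[4,6) x cols[0,8) = 2x8
Unfold 1 (reflect across v@8): 8 holes -> [(4, 1), (4, 5), (4, 7), (4, 8), (4, 10), (4, 14), (5, 2), (5, 13)]
Unfold 2 (reflect across h@6): 16 holes -> [(4, 1), (4, 5), (4, 7), (4, 8), (4, 10), (4, 14), (5, 2), (5, 13), (6, 2), (6, 13), (7, 1), (7, 5), (7, 7), (7, 8), (7, 10), (7, 14)]
Unfold 3 (reflect across h@4): 32 holes -> [(0, 1), (0, 5), (0, 7), (0, 8), (0, 10), (0, 14), (1, 2), (1, 13), (2, 2), (2, 13), (3, 1), (3, 5), (3, 7), (3, 8), (3, 10), (3, 14), (4, 1), (4, 5), (4, 7), (4, 8), (4, 10), (4, 14), (5, 2), (5, 13), (6, 2), (6, 13), (7, 1), (7, 5), (7, 7), (7, 8), (7, 10), (7, 14)]
Unfold 4 (reflect across h@8): 64 holes -> [(0, 1), (0, 5), (0, 7), (0, 8), (0, 10), (0, 14), (1, 2), (1, 13), (2, 2), (2, 13), (3, 1), (3, 5), (3, 7), (3, 8), (3, 10), (3, 14), (4, 1), (4, 5), (4, 7), (4, 8), (4, 10), (4, 14), (5, 2), (5, 13), (6, 2), (6, 13), (7, 1), (7, 5), (7, 7), (7, 8), (7, 10), (7, 14), (8, 1), (8, 5), (8, 7), (8, 8), (8, 10), (8, 14), (9, 2), (9, 13), (10, 2), (10, 13), (11, 1), (11, 5), (11, 7), (11, 8), (11, 10), (11, 14), (12, 1), (12, 5), (12, 7), (12, 8), (12, 10), (12, 14), (13, 2), (13, 13), (14, 2), (14, 13), (15, 1), (15, 5), (15, 7), (15, 8), (15, 10), (15, 14)]

Answer: .O...O.OO.O...O.
..O..........O..
..O..........O..
.O...O.OO.O...O.
.O...O.OO.O...O.
..O..........O..
..O..........O..
.O...O.OO.O...O.
.O...O.OO.O...O.
..O..........O..
..O..........O..
.O...O.OO.O...O.
.O...O.OO.O...O.
..O..........O..
..O..........O..
.O...O.OO.O...O.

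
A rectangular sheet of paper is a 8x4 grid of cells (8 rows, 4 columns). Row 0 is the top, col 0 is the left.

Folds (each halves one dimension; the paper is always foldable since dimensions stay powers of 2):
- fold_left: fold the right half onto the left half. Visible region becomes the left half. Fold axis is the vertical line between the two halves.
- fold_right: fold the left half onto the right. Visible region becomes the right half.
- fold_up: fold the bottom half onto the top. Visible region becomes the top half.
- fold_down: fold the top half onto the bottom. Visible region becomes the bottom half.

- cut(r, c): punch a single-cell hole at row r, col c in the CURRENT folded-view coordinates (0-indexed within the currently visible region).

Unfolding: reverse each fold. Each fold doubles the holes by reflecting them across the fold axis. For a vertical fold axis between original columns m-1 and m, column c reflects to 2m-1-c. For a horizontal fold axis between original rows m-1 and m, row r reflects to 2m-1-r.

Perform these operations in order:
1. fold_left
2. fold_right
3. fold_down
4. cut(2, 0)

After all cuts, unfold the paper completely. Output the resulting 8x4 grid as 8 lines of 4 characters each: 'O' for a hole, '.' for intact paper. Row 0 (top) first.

Answer: ....
OOOO
....
....
....
....
OOOO
....

Derivation:
Op 1 fold_left: fold axis v@2; visible region now rows[0,8) x cols[0,2) = 8x2
Op 2 fold_right: fold axis v@1; visible region now rows[0,8) x cols[1,2) = 8x1
Op 3 fold_down: fold axis h@4; visible region now rows[4,8) x cols[1,2) = 4x1
Op 4 cut(2, 0): punch at orig (6,1); cuts so far [(6, 1)]; region rows[4,8) x cols[1,2) = 4x1
Unfold 1 (reflect across h@4): 2 holes -> [(1, 1), (6, 1)]
Unfold 2 (reflect across v@1): 4 holes -> [(1, 0), (1, 1), (6, 0), (6, 1)]
Unfold 3 (reflect across v@2): 8 holes -> [(1, 0), (1, 1), (1, 2), (1, 3), (6, 0), (6, 1), (6, 2), (6, 3)]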